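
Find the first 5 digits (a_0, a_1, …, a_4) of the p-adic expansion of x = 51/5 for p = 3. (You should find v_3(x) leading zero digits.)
(a_0, …, a_4) = (0, 1, 2, 2, 1)

v_3(51/5) = 1, so a_0 = ... = a_0 = 0. Factor out: x = 3^1 · u with u = 17/5 a unit in ℤ_3. Expand u iteratively via a_{v+i} = u_i mod 3, u_{i+1} = (u_i − a_{v+i})/3:
  u_0 = 17/5;  a_1 = 1;  u_1 = (u_0 − 1)/3 = 4/5
  u_1 = 4/5;  a_2 = 2;  u_2 = (u_1 − 2)/3 = -2/5
  u_2 = -2/5;  a_3 = 2;  u_3 = (u_2 − 2)/3 = -4/5
  u_3 = -4/5;  a_4 = 1;  u_4 = (u_3 − 1)/3 = -3/5
Digits: (0, 1, 2, 2, 1).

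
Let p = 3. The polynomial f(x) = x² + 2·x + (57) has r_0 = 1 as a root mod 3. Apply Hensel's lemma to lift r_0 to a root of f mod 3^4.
r_3 = 4 (mod 81)

Hensel: r_{i+1} = r_i − f(r_i)·(f′(r_i))^{-1} mod 3^{i+2}, f′(x) = 2x + 2. Iterate:
  r_0 = 1 (mod 3)
  r_1 = 4 (mod 9)
  r_2 = 4 (mod 27)
  r_3 = 4 (mod 81)
Final: r = 4 satisfies f(r) ≡ 0 mod 3^4.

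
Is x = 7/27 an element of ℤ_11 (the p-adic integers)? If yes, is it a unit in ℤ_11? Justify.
x ∈ ℤ_11^× (unit); v_11(x) = 0

ℤ_11 = {x ∈ ℚ_11 : v_11(x) ≥ 0} and ℤ_11^× = {x ∈ ℤ_11 : v_11(x) = 0}. Here v_11(7/27) = v_11(num) − v_11(den) = 0; compare against these criteria.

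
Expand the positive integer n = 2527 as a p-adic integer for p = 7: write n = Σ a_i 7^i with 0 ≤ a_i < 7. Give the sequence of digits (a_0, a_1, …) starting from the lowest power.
(a_0, a_1, …) = (0, 4, 2, 0, 1)

Repeated division by 7 gives the digits low-to-high: 2527 = 4·7^1 + 2·7^2 + 1·7^4. Digit sequence: (0, 4, 2, 0, 1).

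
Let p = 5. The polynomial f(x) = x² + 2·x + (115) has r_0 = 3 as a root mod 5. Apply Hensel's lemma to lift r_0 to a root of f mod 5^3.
r_2 = 68 (mod 125)

Hensel: r_{i+1} = r_i − f(r_i)·(f′(r_i))^{-1} mod 5^{i+2}, f′(x) = 2x + 2. Iterate:
  r_0 = 3 (mod 5)
  r_1 = 18 (mod 25)
  r_2 = 68 (mod 125)
Final: r = 68 satisfies f(r) ≡ 0 mod 5^3.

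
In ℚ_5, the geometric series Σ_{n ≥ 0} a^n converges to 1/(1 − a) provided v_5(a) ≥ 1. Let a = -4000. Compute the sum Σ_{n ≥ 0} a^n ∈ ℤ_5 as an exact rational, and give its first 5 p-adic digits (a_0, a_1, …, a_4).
Σ a^n = 1/(1 − a) = 1/4001;  first 5 digits = (1, 0, 0, 3, 3)

v_5(a) = 3 ≥ 1, so the series converges in ℤ_5 to 1/(1 − a) = 1/(1 − (-4000)) = 1/4001. Expand this rational in ℤ_5: compute digits iteratively via d_i = x_i mod 5, x_{i+1} = (x_i − d_i)/5. The first 5 digits are (1, 0, 0, 3, 3).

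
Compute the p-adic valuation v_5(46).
v_5(46) = 0

v_5(n) is the largest exponent k such that 5^k divides n. Factor out: 46 = 5^0 · 46. (Sign doesn't affect v_p.) So v_5(46) = 0.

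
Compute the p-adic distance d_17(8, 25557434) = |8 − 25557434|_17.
d_17(8, 25557434) = 1/1419857

Step 1 — x − y = 8 − 25557434 = -25557426. Step 2 — v_17(-25557426) = 5 (factor: -25557426 = −(17^5 · 18); the sign does not affect v_p). Step 3 — |x − y|_17 = 17^{-5} = 1/1419857.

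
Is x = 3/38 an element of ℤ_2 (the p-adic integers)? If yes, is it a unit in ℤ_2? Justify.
x ∉ ℤ_2 (v_2(x) = -1 < 0)

ℤ_2 = {x ∈ ℚ_2 : v_2(x) ≥ 0} and ℤ_2^× = {x ∈ ℤ_2 : v_2(x) = 0}. Here v_2(3/38) = v_2(num) − v_2(den) = -1; compare against these criteria.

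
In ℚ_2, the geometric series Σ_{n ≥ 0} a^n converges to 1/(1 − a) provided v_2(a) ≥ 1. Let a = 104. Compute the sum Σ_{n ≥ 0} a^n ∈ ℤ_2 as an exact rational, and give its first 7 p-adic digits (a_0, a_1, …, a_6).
Σ a^n = 1/(1 − a) = -1/103;  first 7 digits = (1, 0, 0, 1, 0, 1, 0)

v_2(a) = 3 ≥ 1, so the series converges in ℤ_2 to 1/(1 − a) = 1/(1 − 104) = -1/103. Expand this rational in ℤ_2: compute digits iteratively via d_i = x_i mod 2, x_{i+1} = (x_i − d_i)/2. The first 7 digits are (1, 0, 0, 1, 0, 1, 0).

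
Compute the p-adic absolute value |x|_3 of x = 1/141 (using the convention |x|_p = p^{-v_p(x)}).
|1/141|_3 = 3

Step 1 — compute v_3(x) by factoring powers of 3 out of the numerator and denominator: v_3(1/141) = -1. Step 2 — apply |x|_p = p^{-v_p(x)} = 3^{1} = 3.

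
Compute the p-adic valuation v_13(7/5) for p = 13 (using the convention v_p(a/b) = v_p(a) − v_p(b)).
v_13(7/5) = 0

Factor powers of 13 from the numerator and denominator of the reduced fraction: 7 = 13^0 · 7 and 5 = 13^0 · 5. Apply v_p(a/b) = v_p(a) − v_p(b): v_13(7/5) = 0 − 0 = 0.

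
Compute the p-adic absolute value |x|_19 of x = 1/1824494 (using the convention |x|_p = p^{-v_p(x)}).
|1/1824494|_19 = 130321

Step 1 — compute v_19(x) by factoring powers of 19 out of the numerator and denominator: v_19(1/1824494) = -4. Step 2 — apply |x|_p = p^{-v_p(x)} = 19^{4} = 130321.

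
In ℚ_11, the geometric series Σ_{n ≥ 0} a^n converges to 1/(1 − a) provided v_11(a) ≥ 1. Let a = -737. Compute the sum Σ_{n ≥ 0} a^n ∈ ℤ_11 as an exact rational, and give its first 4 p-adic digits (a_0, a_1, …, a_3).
Σ a^n = 1/(1 − a) = 1/738;  first 4 digits = (1, 10, 5, 10)

v_11(a) = 1 ≥ 1, so the series converges in ℤ_11 to 1/(1 − a) = 1/(1 − (-737)) = 1/738. Expand this rational in ℤ_11: compute digits iteratively via d_i = x_i mod 11, x_{i+1} = (x_i − d_i)/11. The first 4 digits are (1, 10, 5, 10).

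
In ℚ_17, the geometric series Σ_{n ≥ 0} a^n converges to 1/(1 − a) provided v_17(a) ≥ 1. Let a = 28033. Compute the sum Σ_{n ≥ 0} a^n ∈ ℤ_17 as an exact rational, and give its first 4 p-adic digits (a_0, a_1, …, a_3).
Σ a^n = 1/(1 − a) = -1/28032;  first 4 digits = (1, 0, 12, 5)

v_17(a) = 2 ≥ 1, so the series converges in ℤ_17 to 1/(1 − a) = 1/(1 − 28033) = -1/28032. Expand this rational in ℤ_17: compute digits iteratively via d_i = x_i mod 17, x_{i+1} = (x_i − d_i)/17. The first 4 digits are (1, 0, 12, 5).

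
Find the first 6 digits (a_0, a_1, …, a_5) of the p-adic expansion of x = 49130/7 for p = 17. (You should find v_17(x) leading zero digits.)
(a_0, …, a_5) = (0, 0, 0, 16, 4, 7)

v_17(49130/7) = 3, so a_0 = ... = a_2 = 0. Factor out: x = 17^3 · u with u = 10/7 a unit in ℤ_17. Expand u iteratively via a_{v+i} = u_i mod 17, u_{i+1} = (u_i − a_{v+i})/17:
  u_0 = 10/7;  a_3 = 16;  u_1 = (u_0 − 16)/17 = -6/7
  u_1 = -6/7;  a_4 = 4;  u_2 = (u_1 − 4)/17 = -2/7
  u_2 = -2/7;  a_5 = 7;  u_3 = (u_2 − 7)/17 = -3/7
Digits: (0, 0, 0, 16, 4, 7).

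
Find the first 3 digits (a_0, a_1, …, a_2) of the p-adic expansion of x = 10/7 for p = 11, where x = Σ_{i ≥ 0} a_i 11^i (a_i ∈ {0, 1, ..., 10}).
(a_0, …, a_2) = (3, 3, 6)

v_11(10/7) = 0 (numerator and denominator both coprime to 11), so x ∈ ℤ_11^×. Compute digits iteratively via a_i = x_i mod 11, x_{i+1} = (x_i − a_i)/11, with x_0 = x:
  x_0 = 10/7;  a_0 = 3;  x_1 = (x_0 − 3)/11 = -1/7
  x_1 = -1/7;  a_1 = 3;  x_2 = (x_1 − 3)/11 = -2/7
  x_2 = -2/7;  a_2 = 6;  x_3 = (x_2 − 6)/11 = -4/7
Digits: (3, 3, 6).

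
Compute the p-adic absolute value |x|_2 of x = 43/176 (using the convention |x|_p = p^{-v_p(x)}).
|43/176|_2 = 16

Step 1 — compute v_2(x) by factoring powers of 2 out of the numerator and denominator: v_2(43/176) = -4. Step 2 — apply |x|_p = p^{-v_p(x)} = 2^{4} = 16.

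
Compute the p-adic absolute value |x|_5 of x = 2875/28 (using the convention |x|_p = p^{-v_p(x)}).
|2875/28|_5 = 1/125

Step 1 — compute v_5(x) by factoring powers of 5 out of the numerator and denominator: v_5(2875/28) = 3. Step 2 — apply |x|_p = p^{-v_p(x)} = 5^{-3} = 1/125.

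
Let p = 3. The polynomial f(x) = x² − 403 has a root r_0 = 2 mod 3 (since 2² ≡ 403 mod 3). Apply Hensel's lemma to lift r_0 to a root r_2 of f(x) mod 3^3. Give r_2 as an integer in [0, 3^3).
r_2 = 5 (mod 27)

Hensel's recurrence: r_{i+1} = r_i − f(r_i)·(f′(r_i))^{-1} mod 3^{i+2}, with f′(x) = 2x. Iterate:
  r_0 = 2 (mod 3)
  r_1 = 5 (mod 9)
  r_2 = 5 (mod 27)
Final: r_2 = 5, and one checks f(r_2) ≡ 0 mod 3^3.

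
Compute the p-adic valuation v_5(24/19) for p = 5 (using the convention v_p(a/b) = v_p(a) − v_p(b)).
v_5(24/19) = 0

Factor powers of 5 from the numerator and denominator of the reduced fraction: 24 = 5^0 · 24 and 19 = 5^0 · 19. Apply v_p(a/b) = v_p(a) − v_p(b): v_5(24/19) = 0 − 0 = 0.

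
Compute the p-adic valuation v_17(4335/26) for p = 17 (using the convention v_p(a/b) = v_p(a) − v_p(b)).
v_17(4335/26) = 2

Factor powers of 17 from the numerator and denominator of the reduced fraction: 4335 = 17^2 · 15 and 26 = 17^0 · 26. Apply v_p(a/b) = v_p(a) − v_p(b): v_17(4335/26) = 2 − 0 = 2.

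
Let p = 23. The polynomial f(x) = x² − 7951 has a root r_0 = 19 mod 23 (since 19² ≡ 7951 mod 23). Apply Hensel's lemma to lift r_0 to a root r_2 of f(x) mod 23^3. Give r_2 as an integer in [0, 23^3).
r_2 = 525 (mod 12167)

Hensel's recurrence: r_{i+1} = r_i − f(r_i)·(f′(r_i))^{-1} mod 23^{i+2}, with f′(x) = 2x. Iterate:
  r_0 = 19 (mod 23)
  r_1 = 525 (mod 529)
  r_2 = 525 (mod 12167)
Final: r_2 = 525, and one checks f(r_2) ≡ 0 mod 23^3.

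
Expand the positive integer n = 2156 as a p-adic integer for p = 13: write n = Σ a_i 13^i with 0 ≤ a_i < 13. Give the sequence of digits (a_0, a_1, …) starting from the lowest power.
(a_0, a_1, …) = (11, 9, 12)

Repeated division by 13 gives the digits low-to-high: 2156 = 11 + 9·13^1 + 12·13^2. Digit sequence: (11, 9, 12).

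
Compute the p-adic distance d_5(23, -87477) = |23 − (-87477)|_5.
d_5(23, -87477) = 1/3125

Step 1 — x − y = 23 − (-87477) = 87500. Step 2 — v_5(87500) = 5 (factor: 87500 = (5^5 · 28); the sign does not affect v_p). Step 3 — |x − y|_5 = 5^{-5} = 1/3125.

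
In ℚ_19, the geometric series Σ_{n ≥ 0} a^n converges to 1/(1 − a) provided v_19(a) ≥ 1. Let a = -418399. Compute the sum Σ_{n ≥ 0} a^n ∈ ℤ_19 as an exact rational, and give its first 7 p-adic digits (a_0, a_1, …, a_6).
Σ a^n = 1/(1 − a) = 1/418400;  first 7 digits = (1, 0, 0, 15, 15, 18, 15)

v_19(a) = 3 ≥ 1, so the series converges in ℤ_19 to 1/(1 − a) = 1/(1 − (-418399)) = 1/418400. Expand this rational in ℤ_19: compute digits iteratively via d_i = x_i mod 19, x_{i+1} = (x_i − d_i)/19. The first 7 digits are (1, 0, 0, 15, 15, 18, 15).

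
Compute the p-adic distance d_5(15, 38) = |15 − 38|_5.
d_5(15, 38) = 1

Step 1 — x − y = 15 − 38 = -23. Step 2 — v_5(-23) = 0 (factor: -23 = −(5^0 · 23); the sign does not affect v_p). Step 3 — |x − y|_5 = 5^{0} = 1.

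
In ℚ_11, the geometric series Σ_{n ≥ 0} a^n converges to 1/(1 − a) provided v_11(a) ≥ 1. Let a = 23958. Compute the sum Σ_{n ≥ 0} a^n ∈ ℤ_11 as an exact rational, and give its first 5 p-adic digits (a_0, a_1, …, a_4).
Σ a^n = 1/(1 − a) = -1/23957;  first 5 digits = (1, 0, 0, 7, 1)

v_11(a) = 3 ≥ 1, so the series converges in ℤ_11 to 1/(1 − a) = 1/(1 − 23958) = -1/23957. Expand this rational in ℤ_11: compute digits iteratively via d_i = x_i mod 11, x_{i+1} = (x_i − d_i)/11. The first 5 digits are (1, 0, 0, 7, 1).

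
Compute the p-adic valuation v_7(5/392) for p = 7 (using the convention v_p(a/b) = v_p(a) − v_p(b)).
v_7(5/392) = -2

Factor powers of 7 from the numerator and denominator of the reduced fraction: 5 = 7^0 · 5 and 392 = 7^2 · 8. Apply v_p(a/b) = v_p(a) − v_p(b): v_7(5/392) = 0 − 2 = -2.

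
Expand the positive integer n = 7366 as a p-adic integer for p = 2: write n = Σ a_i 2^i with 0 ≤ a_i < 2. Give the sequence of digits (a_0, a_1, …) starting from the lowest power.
(a_0, a_1, …) = (0, 1, 1, 0, 0, 0, 1, 1, 0, 0, 1, 1, 1)

Repeated division by 2 gives the digits low-to-high: 7366 = 1·2^1 + 1·2^2 + 1·2^6 + 1·2^7 + 1·2^10 + 1·2^11 + 1·2^12. Digit sequence: (0, 1, 1, 0, 0, 0, 1, 1, 0, 0, 1, 1, 1).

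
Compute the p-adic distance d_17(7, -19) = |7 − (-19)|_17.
d_17(7, -19) = 1

Step 1 — x − y = 7 − (-19) = 26. Step 2 — v_17(26) = 0 (factor: 26 = (17^0 · 26); the sign does not affect v_p). Step 3 — |x − y|_17 = 17^{0} = 1.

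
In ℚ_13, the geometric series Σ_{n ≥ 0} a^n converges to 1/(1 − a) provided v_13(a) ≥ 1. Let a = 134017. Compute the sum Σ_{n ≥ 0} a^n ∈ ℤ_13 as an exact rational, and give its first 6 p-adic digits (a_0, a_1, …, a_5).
Σ a^n = 1/(1 − a) = -1/134016;  first 6 digits = (1, 0, 0, 9, 4, 0)

v_13(a) = 3 ≥ 1, so the series converges in ℤ_13 to 1/(1 − a) = 1/(1 − 134017) = -1/134016. Expand this rational in ℤ_13: compute digits iteratively via d_i = x_i mod 13, x_{i+1} = (x_i − d_i)/13. The first 6 digits are (1, 0, 0, 9, 4, 0).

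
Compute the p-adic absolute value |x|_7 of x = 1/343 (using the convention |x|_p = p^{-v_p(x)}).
|1/343|_7 = 343

Step 1 — compute v_7(x) by factoring powers of 7 out of the numerator and denominator: v_7(1/343) = -3. Step 2 — apply |x|_p = p^{-v_p(x)} = 7^{3} = 343.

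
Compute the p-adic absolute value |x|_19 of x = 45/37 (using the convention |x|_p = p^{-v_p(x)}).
|45/37|_19 = 1

Step 1 — compute v_19(x) by factoring powers of 19 out of the numerator and denominator: v_19(45/37) = 0. Step 2 — apply |x|_p = p^{-v_p(x)} = 19^{0} = 1.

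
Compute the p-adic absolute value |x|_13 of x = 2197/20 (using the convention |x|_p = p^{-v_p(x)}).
|2197/20|_13 = 1/2197

Step 1 — compute v_13(x) by factoring powers of 13 out of the numerator and denominator: v_13(2197/20) = 3. Step 2 — apply |x|_p = p^{-v_p(x)} = 13^{-3} = 1/2197.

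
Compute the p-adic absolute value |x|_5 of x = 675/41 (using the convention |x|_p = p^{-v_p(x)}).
|675/41|_5 = 1/25

Step 1 — compute v_5(x) by factoring powers of 5 out of the numerator and denominator: v_5(675/41) = 2. Step 2 — apply |x|_p = p^{-v_p(x)} = 5^{-2} = 1/25.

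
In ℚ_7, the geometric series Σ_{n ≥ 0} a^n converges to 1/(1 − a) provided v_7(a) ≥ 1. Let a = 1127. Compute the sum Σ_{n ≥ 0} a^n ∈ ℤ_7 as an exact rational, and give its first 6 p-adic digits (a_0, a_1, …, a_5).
Σ a^n = 1/(1 − a) = -1/1126;  first 6 digits = (1, 0, 2, 3, 4, 5)

v_7(a) = 2 ≥ 1, so the series converges in ℤ_7 to 1/(1 − a) = 1/(1 − 1127) = -1/1126. Expand this rational in ℤ_7: compute digits iteratively via d_i = x_i mod 7, x_{i+1} = (x_i − d_i)/7. The first 6 digits are (1, 0, 2, 3, 4, 5).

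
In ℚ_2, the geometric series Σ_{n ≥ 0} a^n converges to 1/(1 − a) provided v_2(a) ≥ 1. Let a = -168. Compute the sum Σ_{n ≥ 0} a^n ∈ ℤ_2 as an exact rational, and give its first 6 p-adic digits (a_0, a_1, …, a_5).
Σ a^n = 1/(1 − a) = 1/169;  first 6 digits = (1, 0, 0, 1, 1, 0)

v_2(a) = 3 ≥ 1, so the series converges in ℤ_2 to 1/(1 − a) = 1/(1 − (-168)) = 1/169. Expand this rational in ℤ_2: compute digits iteratively via d_i = x_i mod 2, x_{i+1} = (x_i − d_i)/2. The first 6 digits are (1, 0, 0, 1, 1, 0).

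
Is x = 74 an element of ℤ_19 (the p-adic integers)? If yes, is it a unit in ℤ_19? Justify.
x ∈ ℤ_19^× (unit); v_19(x) = 0

ℤ_19 = {x ∈ ℚ_19 : v_19(x) ≥ 0} and ℤ_19^× = {x ∈ ℤ_19 : v_19(x) = 0}. Here v_19(74) = v_19(num) − v_19(den) = 0; compare against these criteria.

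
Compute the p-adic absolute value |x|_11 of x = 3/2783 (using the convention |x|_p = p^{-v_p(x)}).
|3/2783|_11 = 121

Step 1 — compute v_11(x) by factoring powers of 11 out of the numerator and denominator: v_11(3/2783) = -2. Step 2 — apply |x|_p = p^{-v_p(x)} = 11^{2} = 121.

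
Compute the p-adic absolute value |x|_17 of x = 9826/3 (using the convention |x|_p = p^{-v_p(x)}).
|9826/3|_17 = 1/4913

Step 1 — compute v_17(x) by factoring powers of 17 out of the numerator and denominator: v_17(9826/3) = 3. Step 2 — apply |x|_p = p^{-v_p(x)} = 17^{-3} = 1/4913.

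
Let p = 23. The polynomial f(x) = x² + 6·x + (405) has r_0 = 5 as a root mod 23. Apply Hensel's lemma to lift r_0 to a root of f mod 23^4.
r_3 = 189226 (mod 279841)

Hensel: r_{i+1} = r_i − f(r_i)·(f′(r_i))^{-1} mod 23^{i+2}, f′(x) = 2x + 6. Iterate:
  r_0 = 5 (mod 23)
  r_1 = 373 (mod 529)
  r_2 = 6721 (mod 12167)
  r_3 = 189226 (mod 279841)
Final: r = 189226 satisfies f(r) ≡ 0 mod 23^4.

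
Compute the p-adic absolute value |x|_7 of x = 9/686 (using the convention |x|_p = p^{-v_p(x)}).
|9/686|_7 = 343

Step 1 — compute v_7(x) by factoring powers of 7 out of the numerator and denominator: v_7(9/686) = -3. Step 2 — apply |x|_p = p^{-v_p(x)} = 7^{3} = 343.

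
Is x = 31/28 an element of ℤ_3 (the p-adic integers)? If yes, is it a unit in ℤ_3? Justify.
x ∈ ℤ_3^× (unit); v_3(x) = 0

ℤ_3 = {x ∈ ℚ_3 : v_3(x) ≥ 0} and ℤ_3^× = {x ∈ ℤ_3 : v_3(x) = 0}. Here v_3(31/28) = v_3(num) − v_3(den) = 0; compare against these criteria.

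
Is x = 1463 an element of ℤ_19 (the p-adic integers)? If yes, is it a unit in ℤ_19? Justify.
x ∈ ℤ_19 but not a unit; v_19(x) = 1 > 0

ℤ_19 = {x ∈ ℚ_19 : v_19(x) ≥ 0} and ℤ_19^× = {x ∈ ℤ_19 : v_19(x) = 0}. Here v_19(1463) = v_19(num) − v_19(den) = 1; compare against these criteria.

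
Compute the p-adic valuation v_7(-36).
v_7(-36) = 0

v_7(n) is the largest exponent k such that 7^k divides n. Factor out: -36 = -7^0 · 36. (Sign doesn't affect v_p.) So v_7(-36) = 0.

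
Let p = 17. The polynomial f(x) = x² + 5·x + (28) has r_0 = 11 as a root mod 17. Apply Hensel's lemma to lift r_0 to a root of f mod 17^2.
r_1 = 164 (mod 289)

Hensel: r_{i+1} = r_i − f(r_i)·(f′(r_i))^{-1} mod 17^{i+2}, f′(x) = 2x + 5. Iterate:
  r_0 = 11 (mod 17)
  r_1 = 164 (mod 289)
Final: r = 164 satisfies f(r) ≡ 0 mod 17^2.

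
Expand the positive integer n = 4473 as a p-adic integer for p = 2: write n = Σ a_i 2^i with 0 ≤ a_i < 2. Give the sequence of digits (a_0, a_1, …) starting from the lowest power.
(a_0, a_1, …) = (1, 0, 0, 1, 1, 1, 1, 0, 1, 0, 0, 0, 1)

Repeated division by 2 gives the digits low-to-high: 4473 = 1 + 1·2^3 + 1·2^4 + 1·2^5 + 1·2^6 + 1·2^8 + 1·2^12. Digit sequence: (1, 0, 0, 1, 1, 1, 1, 0, 1, 0, 0, 0, 1).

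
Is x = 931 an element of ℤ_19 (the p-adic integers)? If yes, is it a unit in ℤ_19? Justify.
x ∈ ℤ_19 but not a unit; v_19(x) = 1 > 0

ℤ_19 = {x ∈ ℚ_19 : v_19(x) ≥ 0} and ℤ_19^× = {x ∈ ℤ_19 : v_19(x) = 0}. Here v_19(931) = v_19(num) − v_19(den) = 1; compare against these criteria.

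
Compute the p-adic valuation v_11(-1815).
v_11(-1815) = 2

v_11(n) is the largest exponent k such that 11^k divides n. Factor out: -1815 = -11^2 · 15. (Sign doesn't affect v_p.) So v_11(-1815) = 2.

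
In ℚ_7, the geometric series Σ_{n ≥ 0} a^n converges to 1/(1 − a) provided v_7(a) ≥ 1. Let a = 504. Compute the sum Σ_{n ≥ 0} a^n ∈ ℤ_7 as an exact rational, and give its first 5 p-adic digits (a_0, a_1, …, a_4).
Σ a^n = 1/(1 − a) = -1/503;  first 5 digits = (1, 2, 0, 1, 5)

v_7(a) = 1 ≥ 1, so the series converges in ℤ_7 to 1/(1 − a) = 1/(1 − 504) = -1/503. Expand this rational in ℤ_7: compute digits iteratively via d_i = x_i mod 7, x_{i+1} = (x_i − d_i)/7. The first 5 digits are (1, 2, 0, 1, 5).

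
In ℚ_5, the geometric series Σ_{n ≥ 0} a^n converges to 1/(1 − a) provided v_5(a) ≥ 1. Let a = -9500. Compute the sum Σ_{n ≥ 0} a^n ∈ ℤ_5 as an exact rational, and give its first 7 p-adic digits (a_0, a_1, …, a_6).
Σ a^n = 1/(1 − a) = 1/9501;  first 7 digits = (1, 0, 0, 4, 4, 1, 0)

v_5(a) = 3 ≥ 1, so the series converges in ℤ_5 to 1/(1 − a) = 1/(1 − (-9500)) = 1/9501. Expand this rational in ℤ_5: compute digits iteratively via d_i = x_i mod 5, x_{i+1} = (x_i − d_i)/5. The first 7 digits are (1, 0, 0, 4, 4, 1, 0).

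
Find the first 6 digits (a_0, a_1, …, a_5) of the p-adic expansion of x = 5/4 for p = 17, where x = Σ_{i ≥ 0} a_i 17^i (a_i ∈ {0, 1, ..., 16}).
(a_0, …, a_5) = (14, 12, 12, 12, 12, 12)

v_17(5/4) = 0 (numerator and denominator both coprime to 17), so x ∈ ℤ_17^×. Compute digits iteratively via a_i = x_i mod 17, x_{i+1} = (x_i − a_i)/17, with x_0 = x:
  x_0 = 5/4;  a_0 = 14;  x_1 = (x_0 − 14)/17 = -3/4
  x_1 = -3/4;  a_1 = 12;  x_2 = (x_1 − 12)/17 = -3/4
  x_2 = -3/4;  a_2 = 12;  x_3 = (x_2 − 12)/17 = -3/4
  x_3 = -3/4;  a_3 = 12;  x_4 = (x_3 − 12)/17 = -3/4
  x_4 = -3/4;  a_4 = 12;  x_5 = (x_4 − 12)/17 = -3/4
  x_5 = -3/4;  a_5 = 12;  x_6 = (x_5 − 12)/17 = -3/4
Digits: (14, 12, 12, 12, 12, 12).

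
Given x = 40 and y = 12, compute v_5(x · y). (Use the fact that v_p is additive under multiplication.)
v_5(480) = 1

v_p(x) = 1 (factor: 40 = 5^1 · 8); v_p(y) = 0 (factor: 12 = 5^0 · 12). Additivity: v_p(xy) = v_p(x) + v_p(y) = 1 + 0 = 1. (Direct check: xy = 480 = 5^1 · (96).)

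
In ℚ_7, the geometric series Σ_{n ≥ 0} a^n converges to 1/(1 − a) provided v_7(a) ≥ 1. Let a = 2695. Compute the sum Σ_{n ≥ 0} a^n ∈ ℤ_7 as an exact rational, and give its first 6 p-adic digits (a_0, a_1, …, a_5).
Σ a^n = 1/(1 − a) = -1/2694;  first 6 digits = (1, 0, 6, 0, 2, 5)

v_7(a) = 2 ≥ 1, so the series converges in ℤ_7 to 1/(1 − a) = 1/(1 − 2695) = -1/2694. Expand this rational in ℤ_7: compute digits iteratively via d_i = x_i mod 7, x_{i+1} = (x_i − d_i)/7. The first 6 digits are (1, 0, 6, 0, 2, 5).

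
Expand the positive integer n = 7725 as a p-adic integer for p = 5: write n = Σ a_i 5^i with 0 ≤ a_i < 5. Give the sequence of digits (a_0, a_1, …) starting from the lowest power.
(a_0, a_1, …) = (0, 0, 4, 1, 2, 2)

Repeated division by 5 gives the digits low-to-high: 7725 = 4·5^2 + 1·5^3 + 2·5^4 + 2·5^5. Digit sequence: (0, 0, 4, 1, 2, 2).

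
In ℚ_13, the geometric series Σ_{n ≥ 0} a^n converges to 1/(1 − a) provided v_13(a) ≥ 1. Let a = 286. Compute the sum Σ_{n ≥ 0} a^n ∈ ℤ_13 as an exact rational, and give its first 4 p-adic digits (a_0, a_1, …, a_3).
Σ a^n = 1/(1 − a) = -1/285;  first 4 digits = (1, 9, 4, 12)

v_13(a) = 1 ≥ 1, so the series converges in ℤ_13 to 1/(1 − a) = 1/(1 − 286) = -1/285. Expand this rational in ℤ_13: compute digits iteratively via d_i = x_i mod 13, x_{i+1} = (x_i − d_i)/13. The first 4 digits are (1, 9, 4, 12).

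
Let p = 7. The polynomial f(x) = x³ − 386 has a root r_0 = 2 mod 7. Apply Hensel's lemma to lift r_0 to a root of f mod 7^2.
r_1 = 9 (mod 49)

Hensel: r_{i+1} = r_i − f(r_i)/f′(r_i) mod 7^{i+2}, where f′(x) = 3x². Iterate:
  r_0 = 2 (mod 7)
  r_1 = 9 (mod 49)
Final: r = 9 with f(r) ≡ 0 mod 7^2.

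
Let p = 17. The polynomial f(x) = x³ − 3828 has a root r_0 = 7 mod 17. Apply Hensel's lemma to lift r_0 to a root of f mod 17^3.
r_2 = 3135 (mod 4913)

Hensel: r_{i+1} = r_i − f(r_i)/f′(r_i) mod 17^{i+2}, where f′(x) = 3x². Iterate:
  r_0 = 7 (mod 17)
  r_1 = 245 (mod 289)
  r_2 = 3135 (mod 4913)
Final: r = 3135 with f(r) ≡ 0 mod 17^3.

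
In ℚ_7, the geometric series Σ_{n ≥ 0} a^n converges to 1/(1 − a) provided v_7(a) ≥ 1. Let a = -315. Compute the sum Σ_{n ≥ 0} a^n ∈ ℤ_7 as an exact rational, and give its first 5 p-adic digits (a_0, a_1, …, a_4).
Σ a^n = 1/(1 − a) = 1/316;  first 5 digits = (1, 4, 2, 2, 5)

v_7(a) = 1 ≥ 1, so the series converges in ℤ_7 to 1/(1 − a) = 1/(1 − (-315)) = 1/316. Expand this rational in ℤ_7: compute digits iteratively via d_i = x_i mod 7, x_{i+1} = (x_i − d_i)/7. The first 5 digits are (1, 4, 2, 2, 5).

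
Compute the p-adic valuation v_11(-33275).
v_11(-33275) = 3

v_11(n) is the largest exponent k such that 11^k divides n. Factor out: -33275 = -11^3 · 25. (Sign doesn't affect v_p.) So v_11(-33275) = 3.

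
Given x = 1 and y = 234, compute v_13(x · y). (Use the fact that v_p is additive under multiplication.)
v_13(234) = 1

v_p(x) = 0 (factor: 1 = 13^0 · 1); v_p(y) = 1 (factor: 234 = 13^1 · 18). Additivity: v_p(xy) = v_p(x) + v_p(y) = 0 + 1 = 1. (Direct check: xy = 234 = 13^1 · (18).)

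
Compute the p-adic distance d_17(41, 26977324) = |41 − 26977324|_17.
d_17(41, 26977324) = 1/1419857

Step 1 — x − y = 41 − 26977324 = -26977283. Step 2 — v_17(-26977283) = 5 (factor: -26977283 = −(17^5 · 19); the sign does not affect v_p). Step 3 — |x − y|_17 = 17^{-5} = 1/1419857.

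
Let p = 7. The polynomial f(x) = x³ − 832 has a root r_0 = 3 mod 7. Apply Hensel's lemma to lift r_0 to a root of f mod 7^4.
r_3 = 1550 (mod 2401)

Hensel: r_{i+1} = r_i − f(r_i)/f′(r_i) mod 7^{i+2}, where f′(x) = 3x². Iterate:
  r_0 = 3 (mod 7)
  r_1 = 31 (mod 49)
  r_2 = 178 (mod 343)
  r_3 = 1550 (mod 2401)
Final: r = 1550 with f(r) ≡ 0 mod 7^4.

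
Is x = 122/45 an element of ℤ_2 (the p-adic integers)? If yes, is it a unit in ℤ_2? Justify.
x ∈ ℤ_2 but not a unit; v_2(x) = 1 > 0

ℤ_2 = {x ∈ ℚ_2 : v_2(x) ≥ 0} and ℤ_2^× = {x ∈ ℤ_2 : v_2(x) = 0}. Here v_2(122/45) = v_2(num) − v_2(den) = 1; compare against these criteria.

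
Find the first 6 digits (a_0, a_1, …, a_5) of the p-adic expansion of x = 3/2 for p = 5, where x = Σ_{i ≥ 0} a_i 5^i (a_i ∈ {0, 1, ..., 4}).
(a_0, …, a_5) = (4, 2, 2, 2, 2, 2)

v_5(3/2) = 0 (numerator and denominator both coprime to 5), so x ∈ ℤ_5^×. Compute digits iteratively via a_i = x_i mod 5, x_{i+1} = (x_i − a_i)/5, with x_0 = x:
  x_0 = 3/2;  a_0 = 4;  x_1 = (x_0 − 4)/5 = -1/2
  x_1 = -1/2;  a_1 = 2;  x_2 = (x_1 − 2)/5 = -1/2
  x_2 = -1/2;  a_2 = 2;  x_3 = (x_2 − 2)/5 = -1/2
  x_3 = -1/2;  a_3 = 2;  x_4 = (x_3 − 2)/5 = -1/2
  x_4 = -1/2;  a_4 = 2;  x_5 = (x_4 − 2)/5 = -1/2
  x_5 = -1/2;  a_5 = 2;  x_6 = (x_5 − 2)/5 = -1/2
Digits: (4, 2, 2, 2, 2, 2).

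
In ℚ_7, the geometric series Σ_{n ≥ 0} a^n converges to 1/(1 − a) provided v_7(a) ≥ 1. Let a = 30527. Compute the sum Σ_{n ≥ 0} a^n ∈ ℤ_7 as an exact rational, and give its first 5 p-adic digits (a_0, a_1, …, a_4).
Σ a^n = 1/(1 − a) = -1/30526;  first 5 digits = (1, 0, 0, 5, 5)

v_7(a) = 3 ≥ 1, so the series converges in ℤ_7 to 1/(1 − a) = 1/(1 − 30527) = -1/30526. Expand this rational in ℤ_7: compute digits iteratively via d_i = x_i mod 7, x_{i+1} = (x_i − d_i)/7. The first 5 digits are (1, 0, 0, 5, 5).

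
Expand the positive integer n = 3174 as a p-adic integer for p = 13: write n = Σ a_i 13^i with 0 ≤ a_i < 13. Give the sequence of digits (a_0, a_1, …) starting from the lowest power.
(a_0, a_1, …) = (2, 10, 5, 1)

Repeated division by 13 gives the digits low-to-high: 3174 = 2 + 10·13^1 + 5·13^2 + 1·13^3. Digit sequence: (2, 10, 5, 1).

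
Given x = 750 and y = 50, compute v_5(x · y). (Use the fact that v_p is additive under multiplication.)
v_5(37500) = 5

v_p(x) = 3 (factor: 750 = 5^3 · 6); v_p(y) = 2 (factor: 50 = 5^2 · 2). Additivity: v_p(xy) = v_p(x) + v_p(y) = 3 + 2 = 5. (Direct check: xy = 37500 = 5^5 · (12).)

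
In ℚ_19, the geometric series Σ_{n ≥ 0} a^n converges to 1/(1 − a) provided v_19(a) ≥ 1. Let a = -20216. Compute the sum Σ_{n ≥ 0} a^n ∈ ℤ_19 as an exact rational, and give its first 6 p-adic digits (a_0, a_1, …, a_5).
Σ a^n = 1/(1 − a) = 1/20217;  first 6 digits = (1, 0, 1, 16, 0, 13)

v_19(a) = 2 ≥ 1, so the series converges in ℤ_19 to 1/(1 − a) = 1/(1 − (-20216)) = 1/20217. Expand this rational in ℤ_19: compute digits iteratively via d_i = x_i mod 19, x_{i+1} = (x_i − d_i)/19. The first 6 digits are (1, 0, 1, 16, 0, 13).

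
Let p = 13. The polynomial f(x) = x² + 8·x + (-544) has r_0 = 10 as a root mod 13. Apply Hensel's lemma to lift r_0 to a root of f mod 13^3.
r_2 = 1037 (mod 2197)

Hensel: r_{i+1} = r_i − f(r_i)·(f′(r_i))^{-1} mod 13^{i+2}, f′(x) = 2x + 8. Iterate:
  r_0 = 10 (mod 13)
  r_1 = 23 (mod 169)
  r_2 = 1037 (mod 2197)
Final: r = 1037 satisfies f(r) ≡ 0 mod 13^3.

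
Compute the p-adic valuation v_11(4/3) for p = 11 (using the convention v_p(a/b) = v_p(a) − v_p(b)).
v_11(4/3) = 0

Factor powers of 11 from the numerator and denominator of the reduced fraction: 4 = 11^0 · 4 and 3 = 11^0 · 3. Apply v_p(a/b) = v_p(a) − v_p(b): v_11(4/3) = 0 − 0 = 0.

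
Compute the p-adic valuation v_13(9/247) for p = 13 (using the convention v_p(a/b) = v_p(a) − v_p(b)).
v_13(9/247) = -1

Factor powers of 13 from the numerator and denominator of the reduced fraction: 9 = 13^0 · 9 and 247 = 13^1 · 19. Apply v_p(a/b) = v_p(a) − v_p(b): v_13(9/247) = 0 − 1 = -1.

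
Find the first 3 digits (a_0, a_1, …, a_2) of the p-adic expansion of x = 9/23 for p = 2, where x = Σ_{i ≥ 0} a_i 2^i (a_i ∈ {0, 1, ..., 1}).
(a_0, …, a_2) = (1, 1, 1)

v_2(9/23) = 0 (numerator and denominator both coprime to 2), so x ∈ ℤ_2^×. Compute digits iteratively via a_i = x_i mod 2, x_{i+1} = (x_i − a_i)/2, with x_0 = x:
  x_0 = 9/23;  a_0 = 1;  x_1 = (x_0 − 1)/2 = -7/23
  x_1 = -7/23;  a_1 = 1;  x_2 = (x_1 − 1)/2 = -15/23
  x_2 = -15/23;  a_2 = 1;  x_3 = (x_2 − 1)/2 = -19/23
Digits: (1, 1, 1).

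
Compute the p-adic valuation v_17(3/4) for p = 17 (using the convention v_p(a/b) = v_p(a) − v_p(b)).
v_17(3/4) = 0

Factor powers of 17 from the numerator and denominator of the reduced fraction: 3 = 17^0 · 3 and 4 = 17^0 · 4. Apply v_p(a/b) = v_p(a) − v_p(b): v_17(3/4) = 0 − 0 = 0.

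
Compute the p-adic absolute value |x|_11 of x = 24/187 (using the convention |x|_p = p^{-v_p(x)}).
|24/187|_11 = 11

Step 1 — compute v_11(x) by factoring powers of 11 out of the numerator and denominator: v_11(24/187) = -1. Step 2 — apply |x|_p = p^{-v_p(x)} = 11^{1} = 11.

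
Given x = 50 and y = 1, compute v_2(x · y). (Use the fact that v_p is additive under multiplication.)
v_2(50) = 1

v_p(x) = 1 (factor: 50 = 2^1 · 25); v_p(y) = 0 (factor: 1 = 2^0 · 1). Additivity: v_p(xy) = v_p(x) + v_p(y) = 1 + 0 = 1. (Direct check: xy = 50 = 2^1 · (25).)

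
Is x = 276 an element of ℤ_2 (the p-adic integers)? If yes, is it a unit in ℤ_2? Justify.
x ∈ ℤ_2 but not a unit; v_2(x) = 2 > 0

ℤ_2 = {x ∈ ℚ_2 : v_2(x) ≥ 0} and ℤ_2^× = {x ∈ ℤ_2 : v_2(x) = 0}. Here v_2(276) = v_2(num) − v_2(den) = 2; compare against these criteria.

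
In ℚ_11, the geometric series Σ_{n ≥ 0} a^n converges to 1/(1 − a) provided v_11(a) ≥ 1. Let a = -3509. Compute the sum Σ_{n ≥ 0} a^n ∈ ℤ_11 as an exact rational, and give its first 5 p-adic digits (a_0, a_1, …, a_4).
Σ a^n = 1/(1 − a) = 1/3510;  first 5 digits = (1, 0, 4, 8, 4)

v_11(a) = 2 ≥ 1, so the series converges in ℤ_11 to 1/(1 − a) = 1/(1 − (-3509)) = 1/3510. Expand this rational in ℤ_11: compute digits iteratively via d_i = x_i mod 11, x_{i+1} = (x_i − d_i)/11. The first 5 digits are (1, 0, 4, 8, 4).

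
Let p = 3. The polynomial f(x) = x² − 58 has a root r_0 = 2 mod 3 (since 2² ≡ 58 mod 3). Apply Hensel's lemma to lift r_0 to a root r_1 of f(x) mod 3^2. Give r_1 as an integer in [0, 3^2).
r_1 = 2 (mod 9)

Hensel's recurrence: r_{i+1} = r_i − f(r_i)·(f′(r_i))^{-1} mod 3^{i+2}, with f′(x) = 2x. Iterate:
  r_0 = 2 (mod 3)
  r_1 = 2 (mod 9)
Final: r_1 = 2, and one checks f(r_1) ≡ 0 mod 3^2.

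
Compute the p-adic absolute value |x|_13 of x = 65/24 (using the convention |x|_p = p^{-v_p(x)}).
|65/24|_13 = 1/13

Step 1 — compute v_13(x) by factoring powers of 13 out of the numerator and denominator: v_13(65/24) = 1. Step 2 — apply |x|_p = p^{-v_p(x)} = 13^{-1} = 1/13.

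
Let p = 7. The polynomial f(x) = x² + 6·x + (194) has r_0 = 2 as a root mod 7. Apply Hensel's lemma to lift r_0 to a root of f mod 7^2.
r_1 = 30 (mod 49)

Hensel: r_{i+1} = r_i − f(r_i)·(f′(r_i))^{-1} mod 7^{i+2}, f′(x) = 2x + 6. Iterate:
  r_0 = 2 (mod 7)
  r_1 = 30 (mod 49)
Final: r = 30 satisfies f(r) ≡ 0 mod 7^2.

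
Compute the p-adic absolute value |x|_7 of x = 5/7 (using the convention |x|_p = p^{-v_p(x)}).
|5/7|_7 = 7

Step 1 — compute v_7(x) by factoring powers of 7 out of the numerator and denominator: v_7(5/7) = -1. Step 2 — apply |x|_p = p^{-v_p(x)} = 7^{1} = 7.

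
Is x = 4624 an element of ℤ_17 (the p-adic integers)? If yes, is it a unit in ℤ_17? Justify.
x ∈ ℤ_17 but not a unit; v_17(x) = 2 > 0

ℤ_17 = {x ∈ ℚ_17 : v_17(x) ≥ 0} and ℤ_17^× = {x ∈ ℤ_17 : v_17(x) = 0}. Here v_17(4624) = v_17(num) − v_17(den) = 2; compare against these criteria.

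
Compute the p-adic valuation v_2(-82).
v_2(-82) = 1

v_2(n) is the largest exponent k such that 2^k divides n. Factor out: -82 = -2^1 · 41. (Sign doesn't affect v_p.) So v_2(-82) = 1.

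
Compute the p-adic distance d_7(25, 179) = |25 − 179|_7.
d_7(25, 179) = 1/7

Step 1 — x − y = 25 − 179 = -154. Step 2 — v_7(-154) = 1 (factor: -154 = −(7^1 · 22); the sign does not affect v_p). Step 3 — |x − y|_7 = 7^{-1} = 1/7.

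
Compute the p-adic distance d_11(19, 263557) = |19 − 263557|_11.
d_11(19, 263557) = 1/14641

Step 1 — x − y = 19 − 263557 = -263538. Step 2 — v_11(-263538) = 4 (factor: -263538 = −(11^4 · 18); the sign does not affect v_p). Step 3 — |x − y|_11 = 11^{-4} = 1/14641.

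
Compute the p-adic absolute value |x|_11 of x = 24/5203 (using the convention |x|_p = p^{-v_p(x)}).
|24/5203|_11 = 121

Step 1 — compute v_11(x) by factoring powers of 11 out of the numerator and denominator: v_11(24/5203) = -2. Step 2 — apply |x|_p = p^{-v_p(x)} = 11^{2} = 121.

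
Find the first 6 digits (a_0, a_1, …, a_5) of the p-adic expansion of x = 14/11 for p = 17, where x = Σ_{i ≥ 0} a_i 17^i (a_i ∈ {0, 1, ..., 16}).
(a_0, …, a_5) = (9, 15, 13, 10, 4, 9)

v_17(14/11) = 0 (numerator and denominator both coprime to 17), so x ∈ ℤ_17^×. Compute digits iteratively via a_i = x_i mod 17, x_{i+1} = (x_i − a_i)/17, with x_0 = x:
  x_0 = 14/11;  a_0 = 9;  x_1 = (x_0 − 9)/17 = -5/11
  x_1 = -5/11;  a_1 = 15;  x_2 = (x_1 − 15)/17 = -10/11
  x_2 = -10/11;  a_2 = 13;  x_3 = (x_2 − 13)/17 = -9/11
  x_3 = -9/11;  a_3 = 10;  x_4 = (x_3 − 10)/17 = -7/11
  x_4 = -7/11;  a_4 = 4;  x_5 = (x_4 − 4)/17 = -3/11
  x_5 = -3/11;  a_5 = 9;  x_6 = (x_5 − 9)/17 = -6/11
Digits: (9, 15, 13, 10, 4, 9).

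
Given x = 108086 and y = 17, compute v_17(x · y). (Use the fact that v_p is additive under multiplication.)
v_17(1837462) = 4

v_p(x) = 3 (factor: 108086 = 17^3 · 22); v_p(y) = 1 (factor: 17 = 17^1 · 1). Additivity: v_p(xy) = v_p(x) + v_p(y) = 3 + 1 = 4. (Direct check: xy = 1837462 = 17^4 · (22).)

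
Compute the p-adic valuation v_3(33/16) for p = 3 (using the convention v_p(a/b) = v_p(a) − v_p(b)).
v_3(33/16) = 1

Factor powers of 3 from the numerator and denominator of the reduced fraction: 33 = 3^1 · 11 and 16 = 3^0 · 16. Apply v_p(a/b) = v_p(a) − v_p(b): v_3(33/16) = 1 − 0 = 1.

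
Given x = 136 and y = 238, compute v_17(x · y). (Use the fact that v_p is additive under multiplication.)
v_17(32368) = 2

v_p(x) = 1 (factor: 136 = 17^1 · 8); v_p(y) = 1 (factor: 238 = 17^1 · 14). Additivity: v_p(xy) = v_p(x) + v_p(y) = 1 + 1 = 2. (Direct check: xy = 32368 = 17^2 · (112).)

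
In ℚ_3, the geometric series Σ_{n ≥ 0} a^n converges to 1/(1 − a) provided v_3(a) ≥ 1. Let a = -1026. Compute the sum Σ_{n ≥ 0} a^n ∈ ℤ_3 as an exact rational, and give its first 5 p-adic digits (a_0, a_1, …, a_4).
Σ a^n = 1/(1 − a) = 1/1027;  first 5 digits = (1, 0, 0, 1, 2)

v_3(a) = 3 ≥ 1, so the series converges in ℤ_3 to 1/(1 − a) = 1/(1 − (-1026)) = 1/1027. Expand this rational in ℤ_3: compute digits iteratively via d_i = x_i mod 3, x_{i+1} = (x_i − d_i)/3. The first 5 digits are (1, 0, 0, 1, 2).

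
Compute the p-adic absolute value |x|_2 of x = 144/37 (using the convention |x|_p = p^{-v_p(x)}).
|144/37|_2 = 1/16

Step 1 — compute v_2(x) by factoring powers of 2 out of the numerator and denominator: v_2(144/37) = 4. Step 2 — apply |x|_p = p^{-v_p(x)} = 2^{-4} = 1/16.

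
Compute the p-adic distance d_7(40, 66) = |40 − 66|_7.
d_7(40, 66) = 1

Step 1 — x − y = 40 − 66 = -26. Step 2 — v_7(-26) = 0 (factor: -26 = −(7^0 · 26); the sign does not affect v_p). Step 3 — |x − y|_7 = 7^{0} = 1.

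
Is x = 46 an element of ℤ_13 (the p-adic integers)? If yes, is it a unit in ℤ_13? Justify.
x ∈ ℤ_13^× (unit); v_13(x) = 0

ℤ_13 = {x ∈ ℚ_13 : v_13(x) ≥ 0} and ℤ_13^× = {x ∈ ℤ_13 : v_13(x) = 0}. Here v_13(46) = v_13(num) − v_13(den) = 0; compare against these criteria.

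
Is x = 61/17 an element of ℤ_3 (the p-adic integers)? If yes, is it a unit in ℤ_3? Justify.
x ∈ ℤ_3^× (unit); v_3(x) = 0

ℤ_3 = {x ∈ ℚ_3 : v_3(x) ≥ 0} and ℤ_3^× = {x ∈ ℤ_3 : v_3(x) = 0}. Here v_3(61/17) = v_3(num) − v_3(den) = 0; compare against these criteria.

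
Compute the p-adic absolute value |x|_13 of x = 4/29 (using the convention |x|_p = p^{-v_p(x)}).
|4/29|_13 = 1

Step 1 — compute v_13(x) by factoring powers of 13 out of the numerator and denominator: v_13(4/29) = 0. Step 2 — apply |x|_p = p^{-v_p(x)} = 13^{0} = 1.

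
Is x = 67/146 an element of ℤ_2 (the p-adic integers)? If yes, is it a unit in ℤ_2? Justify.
x ∉ ℤ_2 (v_2(x) = -1 < 0)

ℤ_2 = {x ∈ ℚ_2 : v_2(x) ≥ 0} and ℤ_2^× = {x ∈ ℤ_2 : v_2(x) = 0}. Here v_2(67/146) = v_2(num) − v_2(den) = -1; compare against these criteria.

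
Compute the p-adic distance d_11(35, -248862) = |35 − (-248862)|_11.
d_11(35, -248862) = 1/14641

Step 1 — x − y = 35 − (-248862) = 248897. Step 2 — v_11(248897) = 4 (factor: 248897 = (11^4 · 17); the sign does not affect v_p). Step 3 — |x − y|_11 = 11^{-4} = 1/14641.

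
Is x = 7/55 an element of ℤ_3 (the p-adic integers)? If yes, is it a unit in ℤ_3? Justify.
x ∈ ℤ_3^× (unit); v_3(x) = 0

ℤ_3 = {x ∈ ℚ_3 : v_3(x) ≥ 0} and ℤ_3^× = {x ∈ ℤ_3 : v_3(x) = 0}. Here v_3(7/55) = v_3(num) − v_3(den) = 0; compare against these criteria.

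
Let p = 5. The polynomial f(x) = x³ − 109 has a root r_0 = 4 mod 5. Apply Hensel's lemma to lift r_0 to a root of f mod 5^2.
r_1 = 19 (mod 25)

Hensel: r_{i+1} = r_i − f(r_i)/f′(r_i) mod 5^{i+2}, where f′(x) = 3x². Iterate:
  r_0 = 4 (mod 5)
  r_1 = 19 (mod 25)
Final: r = 19 with f(r) ≡ 0 mod 5^2.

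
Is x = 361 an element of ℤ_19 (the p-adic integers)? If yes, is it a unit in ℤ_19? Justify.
x ∈ ℤ_19 but not a unit; v_19(x) = 2 > 0

ℤ_19 = {x ∈ ℚ_19 : v_19(x) ≥ 0} and ℤ_19^× = {x ∈ ℤ_19 : v_19(x) = 0}. Here v_19(361) = v_19(num) − v_19(den) = 2; compare against these criteria.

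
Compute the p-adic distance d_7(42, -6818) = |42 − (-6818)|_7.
d_7(42, -6818) = 1/343

Step 1 — x − y = 42 − (-6818) = 6860. Step 2 — v_7(6860) = 3 (factor: 6860 = (7^3 · 20); the sign does not affect v_p). Step 3 — |x − y|_7 = 7^{-3} = 1/343.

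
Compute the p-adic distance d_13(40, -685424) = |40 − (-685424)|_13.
d_13(40, -685424) = 1/28561

Step 1 — x − y = 40 − (-685424) = 685464. Step 2 — v_13(685464) = 4 (factor: 685464 = (13^4 · 24); the sign does not affect v_p). Step 3 — |x − y|_13 = 13^{-4} = 1/28561.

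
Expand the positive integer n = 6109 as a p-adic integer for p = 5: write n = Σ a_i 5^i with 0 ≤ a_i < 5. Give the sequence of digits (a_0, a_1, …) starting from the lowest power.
(a_0, a_1, …) = (4, 1, 4, 3, 4, 1)

Repeated division by 5 gives the digits low-to-high: 6109 = 4 + 1·5^1 + 4·5^2 + 3·5^3 + 4·5^4 + 1·5^5. Digit sequence: (4, 1, 4, 3, 4, 1).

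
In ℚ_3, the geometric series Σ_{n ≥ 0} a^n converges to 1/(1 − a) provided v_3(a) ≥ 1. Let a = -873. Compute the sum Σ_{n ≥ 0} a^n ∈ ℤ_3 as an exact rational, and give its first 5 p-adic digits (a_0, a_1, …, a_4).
Σ a^n = 1/(1 − a) = 1/874;  first 5 digits = (1, 0, 2, 0, 2)

v_3(a) = 2 ≥ 1, so the series converges in ℤ_3 to 1/(1 − a) = 1/(1 − (-873)) = 1/874. Expand this rational in ℤ_3: compute digits iteratively via d_i = x_i mod 3, x_{i+1} = (x_i − d_i)/3. The first 5 digits are (1, 0, 2, 0, 2).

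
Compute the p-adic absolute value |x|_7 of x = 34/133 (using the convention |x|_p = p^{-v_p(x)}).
|34/133|_7 = 7

Step 1 — compute v_7(x) by factoring powers of 7 out of the numerator and denominator: v_7(34/133) = -1. Step 2 — apply |x|_p = p^{-v_p(x)} = 7^{1} = 7.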